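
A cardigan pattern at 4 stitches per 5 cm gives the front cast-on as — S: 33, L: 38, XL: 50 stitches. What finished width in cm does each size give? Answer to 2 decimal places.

S 41.25 cm; L 47.50 cm; XL 62.50 cm.

4/5 = 0.8 sts per cm.
S: 33 / 0.8 = 41.250 → 41.25 cm.
L: 38 / 0.8 = 47.500 → 47.50 cm.
XL: 50 / 0.8 = 62.500 → 62.50 cm.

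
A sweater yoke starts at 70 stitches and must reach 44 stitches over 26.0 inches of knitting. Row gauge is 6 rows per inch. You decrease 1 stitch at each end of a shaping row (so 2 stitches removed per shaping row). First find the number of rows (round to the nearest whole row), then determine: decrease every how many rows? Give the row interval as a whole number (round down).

Decrease every 12th row.

Rows = 26.0 × 6 = 156.0 → 156 rows.
Stitches to remove: 26 → 13 shaping rows (at 2 st each).
156 / 13 = 12.00 → every 12 rows.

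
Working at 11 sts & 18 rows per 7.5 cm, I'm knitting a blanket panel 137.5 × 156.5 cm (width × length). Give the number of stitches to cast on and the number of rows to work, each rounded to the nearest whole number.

Cast on 202 stitches and work 376 rows.

Stitch gauge = 11/7.5 = 1.467 sts/cm; 137.5 × 1.467 = 201.67 → 202 sts.
Row gauge = 18/7.5 = 2.4 rows/cm; 156.5 × 2.4 = 375.60 → 376 rows.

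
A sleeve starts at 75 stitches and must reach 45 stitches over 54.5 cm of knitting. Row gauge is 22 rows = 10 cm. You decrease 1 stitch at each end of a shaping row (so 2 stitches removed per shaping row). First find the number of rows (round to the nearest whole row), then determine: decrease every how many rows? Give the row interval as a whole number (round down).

Decrease every 8th row.

Rows = 54.5 × 2.2 = 119.9 → 120 rows.
Stitches to remove: 30 → 15 shaping rows (at 2 st each).
120 / 15 = 8.00 → every 8 rows.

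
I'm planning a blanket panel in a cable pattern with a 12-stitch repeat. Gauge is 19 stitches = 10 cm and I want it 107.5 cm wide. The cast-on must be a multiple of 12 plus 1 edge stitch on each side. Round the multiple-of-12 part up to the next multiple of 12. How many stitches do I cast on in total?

Cast on 206 stitches.

19 / 10 = 1.9 sts per cm.
107.5 × 1.9 = 204.25 sts.
Less 2 edge sts → 202.25 for the repeat.
Next multiple of 12: 204.
Add back 2 edge sts → 206.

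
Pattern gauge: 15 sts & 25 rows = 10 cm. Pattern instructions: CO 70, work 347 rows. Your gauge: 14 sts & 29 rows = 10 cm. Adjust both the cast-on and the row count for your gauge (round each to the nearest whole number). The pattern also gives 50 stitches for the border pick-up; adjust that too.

Cast on 65 stitches; work 403 rows; border pick-up 47 stitches.

Stitches: 70 × 14/15 = 65.33 → 65.
Rows: 347 × 29/25 = 402.52 → 403.
border pick-up: 50 × 14/15 = 46.67 → 47.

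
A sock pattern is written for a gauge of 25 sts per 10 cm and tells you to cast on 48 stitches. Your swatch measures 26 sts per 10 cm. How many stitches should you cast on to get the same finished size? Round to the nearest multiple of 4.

Cast on 48 stitches.

Scale factor = 26 / 25 = 1.040.
48 × 26 / 25 = 49.92 sts.
→ 48 sts.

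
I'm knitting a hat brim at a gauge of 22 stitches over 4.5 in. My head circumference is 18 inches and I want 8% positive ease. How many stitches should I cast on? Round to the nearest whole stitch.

CO 95 sts.

Finished = 18 × 1.08 = 19.44 in.
22 / 4.5 = 4.889 sts per inch.
19.44 × 4.889 = 95.04 sts.
→ 95 sts.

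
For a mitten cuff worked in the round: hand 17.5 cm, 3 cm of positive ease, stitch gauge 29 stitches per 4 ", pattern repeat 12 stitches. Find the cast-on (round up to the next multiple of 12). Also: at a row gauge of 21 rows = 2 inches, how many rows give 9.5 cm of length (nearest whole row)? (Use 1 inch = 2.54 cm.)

Finished = 17.5 + 3 = 20.5 cm.
20.5 cm × 1/2.54 = 8.07 inches.
29/4 = 7.25 sts per in; 8.07 × 7.25 = 58.51 sts.
Next multiple of 12 → 60.
9.5 cm = 3.74 inches; × 10.5 = 39.27 → 39 rows.

Cast on 60 stitches; work 39 rows.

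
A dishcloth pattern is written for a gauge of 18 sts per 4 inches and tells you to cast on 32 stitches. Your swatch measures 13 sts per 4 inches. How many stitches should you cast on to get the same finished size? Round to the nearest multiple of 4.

CO 24 sts.

Scale factor = 13 / 18 = 0.722.
32 × 13 / 18 = 23.11 sts.
→ 24 sts.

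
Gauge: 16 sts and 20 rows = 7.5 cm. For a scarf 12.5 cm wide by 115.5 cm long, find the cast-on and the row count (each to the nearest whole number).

Cast on 27 stitches and work 308 rows.

Stitch gauge = 16/7.5 = 2.133 sts/cm; 12.5 × 2.133 = 26.67 → 27 sts.
Row gauge = 20/7.5 = 2.667 rows/cm; 115.5 × 2.667 = 308.00 → 308 rows.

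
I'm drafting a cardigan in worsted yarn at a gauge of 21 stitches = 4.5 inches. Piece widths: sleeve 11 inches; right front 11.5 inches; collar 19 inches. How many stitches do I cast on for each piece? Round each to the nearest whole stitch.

sleeve 51; right front 54; collar 89.

Rate = 21/4.5 = 4.667 sts per in.
sleeve: 11 × 4.667 = 51.33 → 51.
right front: 11.5 × 4.667 = 53.67 → 54.
collar: 19 × 4.667 = 88.67 → 89.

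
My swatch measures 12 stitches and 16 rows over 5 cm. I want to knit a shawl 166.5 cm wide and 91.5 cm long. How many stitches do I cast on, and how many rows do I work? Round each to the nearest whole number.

Cast on 400 stitches and work 293 rows.

Stitch gauge = 12/5 = 2.4 sts/cm; 166.5 × 2.4 = 399.60 → 400 sts.
Row gauge = 16/5 = 3.2 rows/cm; 91.5 × 3.2 = 292.80 → 293 rows.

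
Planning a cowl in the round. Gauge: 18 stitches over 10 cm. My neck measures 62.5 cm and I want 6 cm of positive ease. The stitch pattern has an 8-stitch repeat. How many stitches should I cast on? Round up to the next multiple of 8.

CO 128 sts.

Finished = 62.5 + 6 = 68.5 cm.
18 / 10 = 1.8 sts/cm.
68.5 × 1.8 = 123.30 sts.
Next multiple of 8: 128.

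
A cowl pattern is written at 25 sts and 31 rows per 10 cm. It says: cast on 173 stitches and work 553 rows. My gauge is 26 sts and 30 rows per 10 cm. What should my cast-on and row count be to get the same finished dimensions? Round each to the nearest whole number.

Stitches: 173 × 26/25 = 179.92 → 180.
Rows: 553 × 30/31 = 535.16 → 535.

Cast on 180 stitches; work 535 rows.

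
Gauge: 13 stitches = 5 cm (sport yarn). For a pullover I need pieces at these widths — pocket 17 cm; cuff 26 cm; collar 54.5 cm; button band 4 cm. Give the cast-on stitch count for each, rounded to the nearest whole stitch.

pocket 44; cuff 68; collar 142; button band 10.

Rate = 13/5 = 2.6 sts per cm.
pocket: 17 × 2.6 = 44.20 → 44.
cuff: 26 × 2.6 = 67.60 → 68.
collar: 54.5 × 2.6 = 141.70 → 142.
button band: 4 × 2.6 = 10.40 → 10.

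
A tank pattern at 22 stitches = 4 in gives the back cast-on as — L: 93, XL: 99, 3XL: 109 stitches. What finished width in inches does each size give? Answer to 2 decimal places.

L 16.91 inches; XL 18.00 inches; 3XL 19.82 inches.

22/4 = 5.5 sts per in.
L: 93 / 5.5 = 16.909 → 16.91 in.
XL: 99 / 5.5 = 18.000 → 18.00 in.
3XL: 109 / 5.5 = 19.818 → 19.82 in.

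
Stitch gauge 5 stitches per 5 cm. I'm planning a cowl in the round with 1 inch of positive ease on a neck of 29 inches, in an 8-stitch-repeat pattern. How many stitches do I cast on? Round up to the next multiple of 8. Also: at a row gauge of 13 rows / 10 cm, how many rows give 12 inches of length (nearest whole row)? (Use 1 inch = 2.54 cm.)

Cast on 80 stitches; work 40 rows.

Finished = 29 + 1 = 30 inches.
30 inches × 2.54 = 76.20 cm.
5/5 = 1 sts per cm; 76.20 × 1 = 76.20 sts.
Next multiple of 8 → 80.
12 inches = 30.48 cm; × 1.3 = 39.62 → 40 rows.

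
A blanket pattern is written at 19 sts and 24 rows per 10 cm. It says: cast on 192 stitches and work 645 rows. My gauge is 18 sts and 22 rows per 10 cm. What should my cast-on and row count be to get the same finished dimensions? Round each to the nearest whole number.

Cast on 182 stitches; work 591 rows.

Stitches: 192 × 18/19 = 181.89 → 182.
Rows: 645 × 22/24 = 591.25 → 591.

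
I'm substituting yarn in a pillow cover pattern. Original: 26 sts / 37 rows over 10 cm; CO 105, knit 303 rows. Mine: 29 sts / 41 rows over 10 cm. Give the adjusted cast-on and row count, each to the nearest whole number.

Cast on 117 stitches; work 336 rows.

Stitches: 105 × 29/26 = 117.12 → 117.
Rows: 303 × 41/37 = 335.76 → 336.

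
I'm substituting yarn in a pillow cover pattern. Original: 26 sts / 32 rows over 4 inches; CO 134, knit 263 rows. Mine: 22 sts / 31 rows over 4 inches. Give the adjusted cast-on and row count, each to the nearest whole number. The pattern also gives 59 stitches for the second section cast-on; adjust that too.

Stitches: 134 × 22/26 = 113.38 → 113.
Rows: 263 × 31/32 = 254.78 → 255.
second section cast-on: 59 × 22/26 = 49.92 → 50.

Cast on 113 stitches; work 255 rows; second section cast-on 50 stitches.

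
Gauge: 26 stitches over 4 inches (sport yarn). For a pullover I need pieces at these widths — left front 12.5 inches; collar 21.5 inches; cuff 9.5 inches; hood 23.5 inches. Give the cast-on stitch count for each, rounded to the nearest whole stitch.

Rate = 26/4 = 6.5 sts per in.
left front: 12.5 × 6.5 = 81.25 → 81.
collar: 21.5 × 6.5 = 139.75 → 140.
cuff: 9.5 × 6.5 = 61.75 → 62.
hood: 23.5 × 6.5 = 152.75 → 153.

left front 81; collar 140; cuff 62; hood 153.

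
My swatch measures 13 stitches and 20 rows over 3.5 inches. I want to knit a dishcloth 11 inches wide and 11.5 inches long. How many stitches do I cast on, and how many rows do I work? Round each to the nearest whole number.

Stitch gauge = 13/3.5 = 3.714 sts/in; 11 × 3.714 = 40.86 → 41 sts.
Row gauge = 20/3.5 = 5.714 rows/in; 11.5 × 5.714 = 65.71 → 66 rows.

Cast on 41 stitches and work 66 rows.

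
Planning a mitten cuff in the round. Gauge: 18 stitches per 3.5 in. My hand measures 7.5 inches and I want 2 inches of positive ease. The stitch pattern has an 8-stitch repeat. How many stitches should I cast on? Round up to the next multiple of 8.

Cast on 56 stitches.

Finished = 7.5 + 2 = 9.5 inches.
18 / 3.5 = 5.143 sts/in.
9.5 × 5.143 = 48.86 sts.
Next multiple of 8: 56.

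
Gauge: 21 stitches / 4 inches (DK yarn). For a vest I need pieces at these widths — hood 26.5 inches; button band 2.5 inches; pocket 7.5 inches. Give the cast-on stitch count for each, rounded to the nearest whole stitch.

hood 139; button band 13; pocket 39.

Rate = 21/4 = 5.25 sts per in.
hood: 26.5 × 5.25 = 139.12 → 139.
button band: 2.5 × 5.25 = 13.12 → 13.
pocket: 7.5 × 5.25 = 39.38 → 39.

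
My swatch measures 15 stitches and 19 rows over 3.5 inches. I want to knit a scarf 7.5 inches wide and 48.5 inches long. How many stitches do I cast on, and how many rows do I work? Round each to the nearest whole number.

Stitch gauge = 15/3.5 = 4.286 sts/in; 7.5 × 4.286 = 32.14 → 32 sts.
Row gauge = 19/3.5 = 5.429 rows/in; 48.5 × 5.429 = 263.29 → 263 rows.

Cast on 32 stitches and work 263 rows.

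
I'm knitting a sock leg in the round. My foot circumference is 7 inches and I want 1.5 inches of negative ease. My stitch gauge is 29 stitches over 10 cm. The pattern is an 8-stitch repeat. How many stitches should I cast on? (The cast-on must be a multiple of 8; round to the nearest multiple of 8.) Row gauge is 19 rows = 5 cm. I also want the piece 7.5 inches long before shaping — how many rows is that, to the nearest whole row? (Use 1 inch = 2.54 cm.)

Finished = 7 − 1.5 = 5.5 inches.
5.5 inches × 2.54 = 13.97 cm.
29/10 = 2.9 sts per cm; 13.97 × 2.9 = 40.51 sts.
Nearest multiple of 8 → 40.
7.5 inches = 19.05 cm; × 3.8 = 72.39 → 72 rows.

Cast on 40 stitches; work 72 rows.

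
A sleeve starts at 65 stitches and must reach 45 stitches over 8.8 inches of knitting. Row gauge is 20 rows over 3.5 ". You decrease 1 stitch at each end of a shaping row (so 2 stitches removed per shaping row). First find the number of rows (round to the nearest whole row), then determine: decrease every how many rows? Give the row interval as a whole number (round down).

Rows = 8.8 × 5.714 = 50.3 → 50 rows.
Stitches to remove: 20 → 10 shaping rows (at 2 st each).
50 / 10 = 5.00 → every 5 rows.

Decrease every 5th row.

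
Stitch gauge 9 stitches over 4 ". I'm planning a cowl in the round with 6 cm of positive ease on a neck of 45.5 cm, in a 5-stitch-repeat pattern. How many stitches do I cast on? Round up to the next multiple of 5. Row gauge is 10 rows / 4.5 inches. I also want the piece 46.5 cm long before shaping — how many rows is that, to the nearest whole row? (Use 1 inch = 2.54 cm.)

Cast on 50 stitches; work 41 rows.

Finished = 45.5 + 6 = 51.5 cm.
51.5 cm × 1/2.54 = 20.28 inches.
9/4 = 2.25 sts per in; 20.28 × 2.25 = 45.62 sts.
Next multiple of 5 → 50.
46.5 cm = 18.31 inches; × 2.222 = 40.68 → 41 rows.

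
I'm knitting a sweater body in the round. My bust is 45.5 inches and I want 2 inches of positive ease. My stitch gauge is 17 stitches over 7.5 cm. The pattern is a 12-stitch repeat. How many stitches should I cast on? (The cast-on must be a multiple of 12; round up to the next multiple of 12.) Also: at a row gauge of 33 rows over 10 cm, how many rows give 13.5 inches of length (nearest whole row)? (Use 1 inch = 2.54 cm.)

Cast on 276 stitches; work 113 rows.

Finished = 45.5 + 2 = 47.5 inches.
47.5 inches × 2.54 = 120.65 cm.
17/7.5 = 2.267 sts per cm; 120.65 × 2.267 = 273.47 sts.
Next multiple of 12 → 276.
13.5 inches = 34.29 cm; × 3.3 = 113.16 → 113 rows.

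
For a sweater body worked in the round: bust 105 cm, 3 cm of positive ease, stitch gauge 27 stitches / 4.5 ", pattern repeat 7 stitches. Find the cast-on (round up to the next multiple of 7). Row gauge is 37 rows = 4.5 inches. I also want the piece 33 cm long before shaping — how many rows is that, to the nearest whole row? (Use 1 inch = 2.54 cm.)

Finished = 105 + 3 = 108 cm.
108 cm × 1/2.54 = 42.52 inches.
27/4.5 = 6 sts per in; 42.52 × 6 = 255.12 sts.
Next multiple of 7 → 259.
33 cm = 12.99 inches; × 8.222 = 106.82 → 107 rows.

Cast on 259 stitches; work 107 rows.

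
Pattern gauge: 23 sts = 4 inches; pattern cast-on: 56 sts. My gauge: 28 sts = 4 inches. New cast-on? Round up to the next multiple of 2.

Scale factor = 28 / 23 = 1.217.
56 × 28 / 23 = 68.17 sts.
→ 70 sts.

CO 70 sts.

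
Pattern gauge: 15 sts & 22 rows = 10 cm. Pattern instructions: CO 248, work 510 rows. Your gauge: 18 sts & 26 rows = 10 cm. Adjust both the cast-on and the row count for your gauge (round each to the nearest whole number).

Stitches: 248 × 18/15 = 297.60 → 298.
Rows: 510 × 26/22 = 602.73 → 603.

Cast on 298 stitches; work 603 rows.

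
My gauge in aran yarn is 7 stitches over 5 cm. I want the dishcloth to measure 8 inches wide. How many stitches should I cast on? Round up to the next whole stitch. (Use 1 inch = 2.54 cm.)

Cast on 29 stitches.

8 in = 20.32 cm.
7 stitches / 5 cm = 1.4 stitches per cm.
20.32 × 1.4 = 28.45 stitches.
Round up → 29.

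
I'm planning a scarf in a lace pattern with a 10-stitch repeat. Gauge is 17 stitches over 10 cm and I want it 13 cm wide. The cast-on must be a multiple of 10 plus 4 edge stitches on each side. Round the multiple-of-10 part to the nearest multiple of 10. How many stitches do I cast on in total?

17 / 10 = 1.7 sts per cm.
13 × 1.7 = 22.10 sts.
Less 8 edge sts → 14.10 for the repeat.
Nearest multiple of 10: 10.
Add back 8 edge sts → 18.

CO 18 sts.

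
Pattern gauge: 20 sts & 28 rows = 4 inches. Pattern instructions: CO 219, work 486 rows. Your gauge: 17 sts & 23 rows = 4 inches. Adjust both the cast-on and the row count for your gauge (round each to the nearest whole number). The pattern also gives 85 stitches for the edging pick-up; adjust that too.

Cast on 186 stitches; work 399 rows; edging pick-up 72 stitches.

Stitches: 219 × 17/20 = 186.15 → 186.
Rows: 486 × 23/28 = 399.21 → 399.
edging pick-up: 85 × 17/20 = 72.25 → 72.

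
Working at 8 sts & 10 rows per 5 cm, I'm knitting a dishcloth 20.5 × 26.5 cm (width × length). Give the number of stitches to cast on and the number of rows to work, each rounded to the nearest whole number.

Cast on 33 stitches and work 53 rows.

Stitch gauge = 8/5 = 1.6 sts/cm; 20.5 × 1.6 = 32.80 → 33 sts.
Row gauge = 10/5 = 2 rows/cm; 26.5 × 2 = 53.00 → 53 rows.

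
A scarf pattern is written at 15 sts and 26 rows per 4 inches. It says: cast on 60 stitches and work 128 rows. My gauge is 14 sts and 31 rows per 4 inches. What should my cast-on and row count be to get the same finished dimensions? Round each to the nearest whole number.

Stitches: 60 × 14/15 = 56.00 → 56.
Rows: 128 × 31/26 = 152.62 → 153.

Cast on 56 stitches; work 153 rows.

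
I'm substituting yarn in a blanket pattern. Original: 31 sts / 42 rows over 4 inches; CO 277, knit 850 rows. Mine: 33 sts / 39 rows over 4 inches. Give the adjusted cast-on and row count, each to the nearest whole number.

Cast on 295 stitches; work 789 rows.

Stitches: 277 × 33/31 = 294.87 → 295.
Rows: 850 × 39/42 = 789.29 → 789.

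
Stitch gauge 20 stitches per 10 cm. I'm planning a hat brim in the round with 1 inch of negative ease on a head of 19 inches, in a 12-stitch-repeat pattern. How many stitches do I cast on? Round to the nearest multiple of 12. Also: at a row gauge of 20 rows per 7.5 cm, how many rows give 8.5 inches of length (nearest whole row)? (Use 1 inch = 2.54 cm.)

Finished = 19 − 1 = 18 inches.
18 inches × 2.54 = 45.72 cm.
20/10 = 2 sts per cm; 45.72 × 2 = 91.44 sts.
Nearest multiple of 12 → 96.
8.5 inches = 21.59 cm; × 2.667 = 57.57 → 58 rows.

Cast on 96 stitches; work 58 rows.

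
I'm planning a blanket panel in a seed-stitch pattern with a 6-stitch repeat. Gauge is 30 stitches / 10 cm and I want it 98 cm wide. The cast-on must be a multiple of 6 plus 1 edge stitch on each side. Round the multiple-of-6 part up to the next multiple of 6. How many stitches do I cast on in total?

CO 296 sts.

30 / 10 = 3 sts per cm.
98 × 3 = 294.00 sts.
Less 2 edge sts → 292.00 for the repeat.
Next multiple of 6: 294.
Add back 2 edge sts → 296.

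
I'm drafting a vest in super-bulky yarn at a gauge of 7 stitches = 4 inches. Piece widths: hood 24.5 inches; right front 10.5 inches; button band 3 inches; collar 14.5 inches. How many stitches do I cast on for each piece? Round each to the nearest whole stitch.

hood 43; right front 18; button band 5; collar 25.

Rate = 7/4 = 1.75 sts per in.
hood: 24.5 × 1.75 = 42.88 → 43.
right front: 10.5 × 1.75 = 18.38 → 18.
button band: 3 × 1.75 = 5.25 → 5.
collar: 14.5 × 1.75 = 25.38 → 25.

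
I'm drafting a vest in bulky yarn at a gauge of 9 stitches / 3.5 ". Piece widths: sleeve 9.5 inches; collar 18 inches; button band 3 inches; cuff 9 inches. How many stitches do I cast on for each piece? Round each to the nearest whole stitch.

Rate = 9/3.5 = 2.571 sts per in.
sleeve: 9.5 × 2.571 = 24.43 → 24.
collar: 18 × 2.571 = 46.29 → 46.
button band: 3 × 2.571 = 7.71 → 8.
cuff: 9 × 2.571 = 23.14 → 23.

sleeve 24; collar 46; button band 8; cuff 23.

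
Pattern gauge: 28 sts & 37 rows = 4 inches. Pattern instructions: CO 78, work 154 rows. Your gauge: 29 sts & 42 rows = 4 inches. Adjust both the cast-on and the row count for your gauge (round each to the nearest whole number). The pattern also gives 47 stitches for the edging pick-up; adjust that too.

Stitches: 78 × 29/28 = 80.79 → 81.
Rows: 154 × 42/37 = 174.81 → 175.
edging pick-up: 47 × 29/28 = 48.68 → 49.

Cast on 81 stitches; work 175 rows; edging pick-up 49 stitches.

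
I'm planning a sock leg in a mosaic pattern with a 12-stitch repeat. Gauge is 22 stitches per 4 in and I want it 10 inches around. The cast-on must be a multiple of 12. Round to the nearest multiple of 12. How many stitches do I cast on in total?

60 stitches.

22 / 4 = 5.5 sts per inch.
10 × 5.5 = 55.00 sts.
Nearest multiple of 12: 60.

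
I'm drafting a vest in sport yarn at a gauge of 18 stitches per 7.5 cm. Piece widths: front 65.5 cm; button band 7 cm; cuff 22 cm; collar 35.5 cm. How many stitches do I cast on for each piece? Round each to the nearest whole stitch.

front 157; button band 17; cuff 53; collar 85.

Rate = 18/7.5 = 2.4 sts per cm.
front: 65.5 × 2.4 = 157.20 → 157.
button band: 7 × 2.4 = 16.80 → 17.
cuff: 22 × 2.4 = 52.80 → 53.
collar: 35.5 × 2.4 = 85.20 → 85.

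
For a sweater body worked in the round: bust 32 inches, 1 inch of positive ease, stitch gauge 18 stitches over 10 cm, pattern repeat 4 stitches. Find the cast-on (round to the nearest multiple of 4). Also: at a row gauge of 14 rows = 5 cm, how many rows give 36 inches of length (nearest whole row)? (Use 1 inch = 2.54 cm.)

Finished = 32 + 1 = 33 inches.
33 inches × 2.54 = 83.82 cm.
18/10 = 1.8 sts per cm; 83.82 × 1.8 = 150.88 sts.
Nearest multiple of 4 → 152.
36 inches = 91.44 cm; × 2.8 = 256.03 → 256 rows.

Cast on 152 stitches; work 256 rows.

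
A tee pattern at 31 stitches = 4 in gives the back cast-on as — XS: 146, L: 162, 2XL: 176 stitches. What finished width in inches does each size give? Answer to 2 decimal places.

31/4 = 7.75 sts per in.
XS: 146 / 7.75 = 18.839 → 18.84 in.
L: 162 / 7.75 = 20.903 → 20.90 in.
2XL: 176 / 7.75 = 22.710 → 22.71 in.

XS 18.84 inches; L 20.90 inches; 2XL 22.71 inches.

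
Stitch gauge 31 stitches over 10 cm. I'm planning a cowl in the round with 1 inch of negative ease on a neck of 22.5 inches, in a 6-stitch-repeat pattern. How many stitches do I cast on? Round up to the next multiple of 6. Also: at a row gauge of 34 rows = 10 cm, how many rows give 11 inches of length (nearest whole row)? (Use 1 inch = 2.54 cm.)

Cast on 174 stitches; work 95 rows.

Finished = 22.5 − 1 = 21.5 inches.
21.5 inches × 2.54 = 54.61 cm.
31/10 = 3.1 sts per cm; 54.61 × 3.1 = 169.29 sts.
Next multiple of 6 → 174.
11 inches = 27.94 cm; × 3.4 = 95.00 → 95 rows.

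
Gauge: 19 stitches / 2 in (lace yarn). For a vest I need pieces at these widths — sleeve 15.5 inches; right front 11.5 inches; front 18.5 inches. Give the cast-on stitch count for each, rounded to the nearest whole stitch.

Rate = 19/2 = 9.5 sts per in.
sleeve: 15.5 × 9.5 = 147.25 → 147.
right front: 11.5 × 9.5 = 109.25 → 109.
front: 18.5 × 9.5 = 175.75 → 176.

sleeve 147; right front 109; front 176.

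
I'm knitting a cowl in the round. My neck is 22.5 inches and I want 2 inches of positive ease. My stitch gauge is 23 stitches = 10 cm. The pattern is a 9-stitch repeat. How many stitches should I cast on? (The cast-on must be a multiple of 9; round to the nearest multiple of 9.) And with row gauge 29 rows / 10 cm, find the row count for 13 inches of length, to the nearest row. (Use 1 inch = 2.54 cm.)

Finished = 22.5 + 2 = 24.5 inches.
24.5 inches × 2.54 = 62.23 cm.
23/10 = 2.3 sts per cm; 62.23 × 2.3 = 143.13 sts.
Nearest multiple of 9 → 144.
13 inches = 33.02 cm; × 2.9 = 95.76 → 96 rows.

Cast on 144 stitches; work 96 rows.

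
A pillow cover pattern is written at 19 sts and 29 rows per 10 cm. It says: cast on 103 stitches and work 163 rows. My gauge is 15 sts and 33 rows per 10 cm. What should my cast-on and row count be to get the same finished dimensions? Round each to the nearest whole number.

Stitches: 103 × 15/19 = 81.32 → 81.
Rows: 163 × 33/29 = 185.48 → 185.

Cast on 81 stitches; work 185 rows.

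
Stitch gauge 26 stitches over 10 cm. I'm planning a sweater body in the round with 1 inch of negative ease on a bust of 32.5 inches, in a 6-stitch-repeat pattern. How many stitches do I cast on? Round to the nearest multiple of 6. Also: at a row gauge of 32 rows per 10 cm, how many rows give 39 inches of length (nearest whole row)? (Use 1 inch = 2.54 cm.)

Finished = 32.5 − 1 = 31.5 inches.
31.5 inches × 2.54 = 80.01 cm.
26/10 = 2.6 sts per cm; 80.01 × 2.6 = 208.03 sts.
Nearest multiple of 6 → 210.
39 inches = 99.06 cm; × 3.2 = 316.99 → 317 rows.

Cast on 210 stitches; work 317 rows.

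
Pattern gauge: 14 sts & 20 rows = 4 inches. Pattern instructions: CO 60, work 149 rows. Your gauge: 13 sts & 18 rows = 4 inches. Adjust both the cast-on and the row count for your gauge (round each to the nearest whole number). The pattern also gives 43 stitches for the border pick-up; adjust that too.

Cast on 56 stitches; work 134 rows; border pick-up 40 stitches.

Stitches: 60 × 13/14 = 55.71 → 56.
Rows: 149 × 18/20 = 134.10 → 134.
border pick-up: 43 × 13/14 = 39.93 → 40.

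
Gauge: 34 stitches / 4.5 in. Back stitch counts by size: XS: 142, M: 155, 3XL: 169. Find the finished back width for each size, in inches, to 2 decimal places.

34/4.5 = 7.556 sts per in.
XS: 142 / 7.556 = 18.794 → 18.79 in.
M: 155 / 7.556 = 20.515 → 20.51 in.
3XL: 169 / 7.556 = 22.368 → 22.37 in.

XS 18.79 inches; M 20.51 inches; 3XL 22.37 inches.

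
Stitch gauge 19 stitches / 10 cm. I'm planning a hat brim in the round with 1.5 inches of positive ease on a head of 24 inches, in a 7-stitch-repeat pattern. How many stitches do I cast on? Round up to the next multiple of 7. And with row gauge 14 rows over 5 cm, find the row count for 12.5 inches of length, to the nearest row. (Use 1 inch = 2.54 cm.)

Finished = 24 + 1.5 = 25.5 inches.
25.5 inches × 2.54 = 64.77 cm.
19/10 = 1.9 sts per cm; 64.77 × 1.9 = 123.06 sts.
Next multiple of 7 → 126.
12.5 inches = 31.75 cm; × 2.8 = 88.90 → 89 rows.

Cast on 126 stitches; work 89 rows.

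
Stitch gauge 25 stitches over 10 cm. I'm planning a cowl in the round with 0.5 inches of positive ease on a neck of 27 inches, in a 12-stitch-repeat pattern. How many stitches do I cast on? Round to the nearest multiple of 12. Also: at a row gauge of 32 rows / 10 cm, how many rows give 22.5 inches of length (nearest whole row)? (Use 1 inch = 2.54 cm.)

Cast on 180 stitches; work 183 rows.

Finished = 27 + 0.5 = 27.5 inches.
27.5 inches × 2.54 = 69.85 cm.
25/10 = 2.5 sts per cm; 69.85 × 2.5 = 174.62 sts.
Nearest multiple of 12 → 180.
22.5 inches = 57.15 cm; × 3.2 = 182.88 → 183 rows.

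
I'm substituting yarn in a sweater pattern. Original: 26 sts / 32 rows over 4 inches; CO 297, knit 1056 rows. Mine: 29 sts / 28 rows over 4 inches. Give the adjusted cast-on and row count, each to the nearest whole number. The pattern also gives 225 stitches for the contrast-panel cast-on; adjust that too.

Stitches: 297 × 29/26 = 331.27 → 331.
Rows: 1056 × 28/32 = 924.00 → 924.
contrast-panel cast-on: 225 × 29/26 = 250.96 → 251.

Cast on 331 stitches; work 924 rows; contrast-panel cast-on 251 stitches.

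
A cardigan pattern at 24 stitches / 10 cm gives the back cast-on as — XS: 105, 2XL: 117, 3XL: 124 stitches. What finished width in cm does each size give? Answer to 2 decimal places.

XS 43.75 cm; 2XL 48.75 cm; 3XL 51.67 cm.

24/10 = 2.4 sts per cm.
XS: 105 / 2.4 = 43.750 → 43.75 cm.
2XL: 117 / 2.4 = 48.750 → 48.75 cm.
3XL: 124 / 2.4 = 51.667 → 51.67 cm.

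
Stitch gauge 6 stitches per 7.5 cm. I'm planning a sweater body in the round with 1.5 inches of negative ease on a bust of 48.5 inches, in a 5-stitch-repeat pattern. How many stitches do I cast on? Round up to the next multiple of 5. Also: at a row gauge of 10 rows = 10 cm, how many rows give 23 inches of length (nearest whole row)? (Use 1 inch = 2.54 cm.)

Cast on 100 stitches; work 58 rows.

Finished = 48.5 − 1.5 = 47 inches.
47 inches × 2.54 = 119.38 cm.
6/7.5 = 0.8 sts per cm; 119.38 × 0.8 = 95.50 sts.
Next multiple of 5 → 100.
23 inches = 58.42 cm; × 1 = 58.42 → 58 rows.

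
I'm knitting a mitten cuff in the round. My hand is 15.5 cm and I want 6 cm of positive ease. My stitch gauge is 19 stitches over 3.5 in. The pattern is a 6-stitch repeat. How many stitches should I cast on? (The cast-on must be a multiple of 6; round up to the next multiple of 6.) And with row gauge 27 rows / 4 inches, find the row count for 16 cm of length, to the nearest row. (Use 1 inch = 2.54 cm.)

Cast on 48 stitches; work 43 rows.

Finished = 15.5 + 6 = 21.5 cm.
21.5 cm × 1/2.54 = 8.46 inches.
19/3.5 = 5.429 sts per in; 8.46 × 5.429 = 45.95 sts.
Next multiple of 6 → 48.
16 cm = 6.30 inches; × 6.75 = 42.52 → 43 rows.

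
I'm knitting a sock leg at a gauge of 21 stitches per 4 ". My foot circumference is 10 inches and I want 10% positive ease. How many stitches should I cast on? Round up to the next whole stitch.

Finished = 10 × 1.10 = 11.00 in.
21 / 4 = 5.25 sts per inch.
11.00 × 5.25 = 57.75 sts.
→ 58 sts.

58 stitches.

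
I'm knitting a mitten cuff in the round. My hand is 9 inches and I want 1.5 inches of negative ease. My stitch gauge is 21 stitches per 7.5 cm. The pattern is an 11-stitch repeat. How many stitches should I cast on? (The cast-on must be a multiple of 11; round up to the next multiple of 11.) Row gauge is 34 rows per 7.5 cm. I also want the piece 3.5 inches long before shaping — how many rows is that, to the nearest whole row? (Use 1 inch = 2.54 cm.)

Finished = 9 − 1.5 = 7.5 inches.
7.5 inches × 2.54 = 19.05 cm.
21/7.5 = 2.8 sts per cm; 19.05 × 2.8 = 53.34 sts.
Next multiple of 11 → 55.
3.5 inches = 8.89 cm; × 4.533 = 40.30 → 40 rows.

Cast on 55 stitches; work 40 rows.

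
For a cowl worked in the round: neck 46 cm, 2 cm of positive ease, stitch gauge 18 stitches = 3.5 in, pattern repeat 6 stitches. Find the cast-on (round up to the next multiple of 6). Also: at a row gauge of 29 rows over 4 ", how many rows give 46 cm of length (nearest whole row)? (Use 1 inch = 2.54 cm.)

Cast on 102 stitches; work 131 rows.

Finished = 46 + 2 = 48 cm.
48 cm × 1/2.54 = 18.90 inches.
18/3.5 = 5.143 sts per in; 18.90 × 5.143 = 97.19 sts.
Next multiple of 6 → 102.
46 cm = 18.11 inches; × 7.25 = 131.30 → 131 rows.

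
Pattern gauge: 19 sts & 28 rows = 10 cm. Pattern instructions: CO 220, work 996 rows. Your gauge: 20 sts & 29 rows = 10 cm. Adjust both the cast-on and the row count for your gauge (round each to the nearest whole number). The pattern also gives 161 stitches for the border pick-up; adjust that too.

Cast on 232 stitches; work 1032 rows; border pick-up 169 stitches.

Stitches: 220 × 20/19 = 231.58 → 232.
Rows: 996 × 29/28 = 1031.57 → 1032.
border pick-up: 161 × 20/19 = 169.47 → 169.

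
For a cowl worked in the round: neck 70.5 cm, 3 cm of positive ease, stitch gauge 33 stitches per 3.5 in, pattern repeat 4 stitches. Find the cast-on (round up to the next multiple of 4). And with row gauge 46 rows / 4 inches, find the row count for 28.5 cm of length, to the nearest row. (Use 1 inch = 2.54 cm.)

Finished = 70.5 + 3 = 73.5 cm.
73.5 cm × 1/2.54 = 28.94 inches.
33/3.5 = 9.429 sts per in; 28.94 × 9.429 = 272.83 sts.
Next multiple of 4 → 276.
28.5 cm = 11.22 inches; × 11.5 = 129.04 → 129 rows.

Cast on 276 stitches; work 129 rows.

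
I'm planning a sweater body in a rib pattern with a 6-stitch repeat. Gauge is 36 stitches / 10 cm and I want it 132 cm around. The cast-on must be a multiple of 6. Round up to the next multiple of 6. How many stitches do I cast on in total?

36 / 10 = 3.6 sts per cm.
132 × 3.6 = 475.20 sts.
Next multiple of 6: 480.

CO 480 sts.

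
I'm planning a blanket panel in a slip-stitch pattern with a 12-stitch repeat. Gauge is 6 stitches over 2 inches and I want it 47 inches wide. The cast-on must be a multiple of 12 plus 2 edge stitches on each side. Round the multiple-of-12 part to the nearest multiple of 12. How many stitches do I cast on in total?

136 stitches.

6 / 2 = 3 sts per inch.
47 × 3 = 141.00 sts.
Less 4 edge sts → 137.00 for the repeat.
Nearest multiple of 12: 132.
Add back 4 edge sts → 136.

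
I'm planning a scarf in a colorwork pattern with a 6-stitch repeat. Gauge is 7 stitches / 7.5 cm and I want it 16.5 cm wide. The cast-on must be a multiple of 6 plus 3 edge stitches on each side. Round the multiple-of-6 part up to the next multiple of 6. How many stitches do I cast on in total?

7 / 7.5 = 0.933 sts per cm.
16.5 × 0.933 = 15.40 sts.
Less 6 edge sts → 9.40 for the repeat.
Next multiple of 6: 12.
Add back 6 edge sts → 18.

CO 18 sts.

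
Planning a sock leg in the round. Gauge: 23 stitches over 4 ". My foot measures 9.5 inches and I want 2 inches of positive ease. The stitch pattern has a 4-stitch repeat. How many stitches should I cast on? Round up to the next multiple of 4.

Finished = 9.5 + 2 = 11.5 inches.
23 / 4 = 5.75 sts/in.
11.5 × 5.75 = 66.12 sts.
Next multiple of 4: 68.

68 stitches.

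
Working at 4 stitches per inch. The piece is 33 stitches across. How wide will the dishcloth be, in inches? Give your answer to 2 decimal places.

4 stitches / 1 inch = 4 stitches per inch.
33 / 4 = 8.250 inches.

8.25 inches.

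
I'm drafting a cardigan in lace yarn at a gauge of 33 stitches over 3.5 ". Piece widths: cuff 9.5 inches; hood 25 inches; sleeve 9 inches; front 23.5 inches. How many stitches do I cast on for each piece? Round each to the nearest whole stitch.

Rate = 33/3.5 = 9.429 sts per in.
cuff: 9.5 × 9.429 = 89.57 → 90.
hood: 25 × 9.429 = 235.71 → 236.
sleeve: 9 × 9.429 = 84.86 → 85.
front: 23.5 × 9.429 = 221.57 → 222.

cuff 90; hood 236; sleeve 85; front 222.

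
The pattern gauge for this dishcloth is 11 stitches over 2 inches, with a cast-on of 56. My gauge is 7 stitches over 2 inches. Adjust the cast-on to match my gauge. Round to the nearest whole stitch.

Cast on 36 stitches.

Scale factor = 7 / 11 = 0.636.
56 × 7 / 11 = 35.64 sts.
→ 36 sts.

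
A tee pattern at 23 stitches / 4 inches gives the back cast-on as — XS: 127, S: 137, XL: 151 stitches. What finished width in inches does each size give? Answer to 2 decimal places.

XS 22.09 inches; S 23.83 inches; XL 26.26 inches.

23/4 = 5.75 sts per in.
XS: 127 / 5.75 = 22.087 → 22.09 in.
S: 137 / 5.75 = 23.826 → 23.83 in.
XL: 151 / 5.75 = 26.261 → 26.26 in.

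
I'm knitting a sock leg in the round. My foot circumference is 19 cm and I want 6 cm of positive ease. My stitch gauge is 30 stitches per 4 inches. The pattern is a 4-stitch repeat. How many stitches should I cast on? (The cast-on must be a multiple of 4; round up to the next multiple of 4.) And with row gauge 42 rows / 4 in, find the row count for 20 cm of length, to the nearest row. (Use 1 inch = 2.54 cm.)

Cast on 76 stitches; work 83 rows.

Finished = 19 + 6 = 25 cm.
25 cm × 1/2.54 = 9.84 inches.
30/4 = 7.5 sts per in; 9.84 × 7.5 = 73.82 sts.
Next multiple of 4 → 76.
20 cm = 7.87 inches; × 10.5 = 82.68 → 83 rows.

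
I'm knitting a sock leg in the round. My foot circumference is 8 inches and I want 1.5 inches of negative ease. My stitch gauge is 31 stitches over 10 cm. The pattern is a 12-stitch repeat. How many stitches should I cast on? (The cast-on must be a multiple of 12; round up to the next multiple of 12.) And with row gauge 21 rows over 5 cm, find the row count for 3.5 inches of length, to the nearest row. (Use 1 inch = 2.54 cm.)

Finished = 8 − 1.5 = 6.5 inches.
6.5 inches × 2.54 = 16.51 cm.
31/10 = 3.1 sts per cm; 16.51 × 3.1 = 51.18 sts.
Next multiple of 12 → 60.
3.5 inches = 8.89 cm; × 4.2 = 37.34 → 37 rows.

Cast on 60 stitches; work 37 rows.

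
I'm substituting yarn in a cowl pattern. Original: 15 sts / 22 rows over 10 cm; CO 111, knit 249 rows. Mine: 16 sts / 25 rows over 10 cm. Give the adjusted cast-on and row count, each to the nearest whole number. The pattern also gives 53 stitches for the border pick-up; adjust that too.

Stitches: 111 × 16/15 = 118.40 → 118.
Rows: 249 × 25/22 = 282.95 → 283.
border pick-up: 53 × 16/15 = 56.53 → 57.

Cast on 118 stitches; work 283 rows; border pick-up 57 stitches.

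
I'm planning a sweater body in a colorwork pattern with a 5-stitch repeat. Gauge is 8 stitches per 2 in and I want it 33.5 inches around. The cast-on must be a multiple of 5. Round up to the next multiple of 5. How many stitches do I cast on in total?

135 stitches.

8 / 2 = 4 sts per inch.
33.5 × 4 = 134.00 sts.
Next multiple of 5: 135.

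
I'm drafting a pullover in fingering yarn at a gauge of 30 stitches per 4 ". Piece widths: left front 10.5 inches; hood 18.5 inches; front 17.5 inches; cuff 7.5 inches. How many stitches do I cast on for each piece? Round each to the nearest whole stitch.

Rate = 30/4 = 7.5 sts per in.
left front: 10.5 × 7.5 = 78.75 → 79.
hood: 18.5 × 7.5 = 138.75 → 139.
front: 17.5 × 7.5 = 131.25 → 131.
cuff: 7.5 × 7.5 = 56.25 → 56.

left front 79; hood 139; front 131; cuff 56.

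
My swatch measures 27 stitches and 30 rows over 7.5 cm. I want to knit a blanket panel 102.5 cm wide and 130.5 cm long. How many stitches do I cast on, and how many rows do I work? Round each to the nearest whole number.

Stitch gauge = 27/7.5 = 3.6 sts/cm; 102.5 × 3.6 = 369.00 → 369 sts.
Row gauge = 30/7.5 = 4 rows/cm; 130.5 × 4 = 522.00 → 522 rows.

Cast on 369 stitches and work 522 rows.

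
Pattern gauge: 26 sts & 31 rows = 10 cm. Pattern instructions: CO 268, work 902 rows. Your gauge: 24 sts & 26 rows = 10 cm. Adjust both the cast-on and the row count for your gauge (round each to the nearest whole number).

Stitches: 268 × 24/26 = 247.38 → 247.
Rows: 902 × 26/31 = 756.52 → 757.

Cast on 247 stitches; work 757 rows.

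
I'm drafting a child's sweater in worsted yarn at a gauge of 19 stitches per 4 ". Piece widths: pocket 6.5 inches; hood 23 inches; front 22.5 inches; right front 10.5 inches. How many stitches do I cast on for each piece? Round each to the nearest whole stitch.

pocket 31; hood 109; front 107; right front 50.

Rate = 19/4 = 4.75 sts per in.
pocket: 6.5 × 4.75 = 30.88 → 31.
hood: 23 × 4.75 = 109.25 → 109.
front: 22.5 × 4.75 = 106.88 → 107.
right front: 10.5 × 4.75 = 49.88 → 50.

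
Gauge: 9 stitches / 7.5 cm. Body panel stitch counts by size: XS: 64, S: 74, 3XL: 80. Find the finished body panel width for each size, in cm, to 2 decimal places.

9/7.5 = 1.2 sts per cm.
XS: 64 / 1.2 = 53.333 → 53.33 cm.
S: 74 / 1.2 = 61.667 → 61.67 cm.
3XL: 80 / 1.2 = 66.667 → 66.67 cm.

XS 53.33 cm; S 61.67 cm; 3XL 66.67 cm.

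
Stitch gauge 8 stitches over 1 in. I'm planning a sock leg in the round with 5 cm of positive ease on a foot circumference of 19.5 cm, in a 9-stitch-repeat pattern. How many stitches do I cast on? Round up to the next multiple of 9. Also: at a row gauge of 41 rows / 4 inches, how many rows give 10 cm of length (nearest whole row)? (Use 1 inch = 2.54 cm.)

Cast on 81 stitches; work 40 rows.

Finished = 19.5 + 5 = 24.5 cm.
24.5 cm × 1/2.54 = 9.65 inches.
8/1 = 8 sts per in; 9.65 × 8 = 77.17 sts.
Next multiple of 9 → 81.
10 cm = 3.94 inches; × 10.25 = 40.35 → 40 rows.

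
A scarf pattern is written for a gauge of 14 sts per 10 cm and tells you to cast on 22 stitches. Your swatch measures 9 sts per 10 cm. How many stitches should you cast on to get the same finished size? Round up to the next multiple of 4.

Scale factor = 9 / 14 = 0.643.
22 × 9 / 14 = 14.14 sts.
→ 16 sts.

CO 16 sts.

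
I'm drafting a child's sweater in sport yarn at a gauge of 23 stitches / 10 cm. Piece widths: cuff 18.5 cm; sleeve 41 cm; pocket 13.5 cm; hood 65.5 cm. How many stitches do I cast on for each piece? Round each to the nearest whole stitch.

cuff 43; sleeve 94; pocket 31; hood 151.

Rate = 23/10 = 2.3 sts per cm.
cuff: 18.5 × 2.3 = 42.55 → 43.
sleeve: 41 × 2.3 = 94.30 → 94.
pocket: 13.5 × 2.3 = 31.05 → 31.
hood: 65.5 × 2.3 = 150.65 → 151.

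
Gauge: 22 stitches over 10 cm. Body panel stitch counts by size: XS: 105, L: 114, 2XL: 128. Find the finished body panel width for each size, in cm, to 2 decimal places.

XS 47.73 cm; L 51.82 cm; 2XL 58.18 cm.

22/10 = 2.2 sts per cm.
XS: 105 / 2.2 = 47.727 → 47.73 cm.
L: 114 / 2.2 = 51.818 → 51.82 cm.
2XL: 128 / 2.2 = 58.182 → 58.18 cm.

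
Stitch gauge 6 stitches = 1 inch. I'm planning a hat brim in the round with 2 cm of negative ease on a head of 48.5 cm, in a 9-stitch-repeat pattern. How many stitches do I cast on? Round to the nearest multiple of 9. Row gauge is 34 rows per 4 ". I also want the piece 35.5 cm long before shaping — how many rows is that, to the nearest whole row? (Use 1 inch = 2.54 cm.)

Finished = 48.5 − 2 = 46.5 cm.
46.5 cm × 1/2.54 = 18.31 inches.
6/1 = 6 sts per in; 18.31 × 6 = 109.84 sts.
Nearest multiple of 9 → 108.
35.5 cm = 13.98 inches; × 8.5 = 118.80 → 119 rows.

Cast on 108 stitches; work 119 rows.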